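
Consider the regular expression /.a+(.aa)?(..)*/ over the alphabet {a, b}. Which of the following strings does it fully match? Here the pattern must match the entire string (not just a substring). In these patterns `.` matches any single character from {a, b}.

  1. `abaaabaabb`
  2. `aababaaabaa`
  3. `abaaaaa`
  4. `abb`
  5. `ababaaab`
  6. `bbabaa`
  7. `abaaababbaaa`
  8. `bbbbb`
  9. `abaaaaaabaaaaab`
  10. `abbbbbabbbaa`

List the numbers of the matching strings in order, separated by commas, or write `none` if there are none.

none

1 → no match
2 → no match
3 → no match
4 → no match
5 → no match
6 → no match
7 → no match
8 → no match
9 → no match
10 → no match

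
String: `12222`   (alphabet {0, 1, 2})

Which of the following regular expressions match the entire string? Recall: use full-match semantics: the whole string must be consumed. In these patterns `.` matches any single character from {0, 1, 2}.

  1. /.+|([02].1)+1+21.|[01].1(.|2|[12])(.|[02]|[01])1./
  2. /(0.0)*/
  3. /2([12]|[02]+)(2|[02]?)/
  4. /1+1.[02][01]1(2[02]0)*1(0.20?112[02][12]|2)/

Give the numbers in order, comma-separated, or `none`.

1 → match
2 → no match
3 → no match — must start with `2`
4 → no match

1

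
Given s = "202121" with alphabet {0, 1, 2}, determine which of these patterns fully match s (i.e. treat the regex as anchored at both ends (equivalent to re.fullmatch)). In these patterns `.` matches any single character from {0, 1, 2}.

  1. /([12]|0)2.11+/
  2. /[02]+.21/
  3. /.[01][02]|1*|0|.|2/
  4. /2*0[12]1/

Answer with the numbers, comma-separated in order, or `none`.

1 → no match
2 → match
3 → no match
4 → no match

2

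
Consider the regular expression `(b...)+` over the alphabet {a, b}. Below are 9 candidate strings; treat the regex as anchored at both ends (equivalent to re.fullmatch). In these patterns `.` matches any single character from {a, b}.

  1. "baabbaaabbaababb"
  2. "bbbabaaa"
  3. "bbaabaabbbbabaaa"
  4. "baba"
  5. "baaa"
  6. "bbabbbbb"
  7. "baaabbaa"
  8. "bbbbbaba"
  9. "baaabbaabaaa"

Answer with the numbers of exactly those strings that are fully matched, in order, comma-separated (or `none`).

1, 2, 3, 4, 5, 6, 7, 8, 9

1 → match
2 → match
3 → match
4 → match
5 → match
6 → match
7 → match
8 → match
9 → match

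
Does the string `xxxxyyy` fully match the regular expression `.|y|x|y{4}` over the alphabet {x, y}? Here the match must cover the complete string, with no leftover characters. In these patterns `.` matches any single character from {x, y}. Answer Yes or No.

No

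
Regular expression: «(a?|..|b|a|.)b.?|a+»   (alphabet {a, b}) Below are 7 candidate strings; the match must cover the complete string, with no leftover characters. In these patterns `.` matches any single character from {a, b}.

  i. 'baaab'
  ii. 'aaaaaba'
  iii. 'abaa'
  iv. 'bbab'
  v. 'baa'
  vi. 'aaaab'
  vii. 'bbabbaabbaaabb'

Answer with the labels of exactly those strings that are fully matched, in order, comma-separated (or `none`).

none

i → no match
ii → no match
iii → no match
iv → no match
v → no match
vi → no match
vii → no match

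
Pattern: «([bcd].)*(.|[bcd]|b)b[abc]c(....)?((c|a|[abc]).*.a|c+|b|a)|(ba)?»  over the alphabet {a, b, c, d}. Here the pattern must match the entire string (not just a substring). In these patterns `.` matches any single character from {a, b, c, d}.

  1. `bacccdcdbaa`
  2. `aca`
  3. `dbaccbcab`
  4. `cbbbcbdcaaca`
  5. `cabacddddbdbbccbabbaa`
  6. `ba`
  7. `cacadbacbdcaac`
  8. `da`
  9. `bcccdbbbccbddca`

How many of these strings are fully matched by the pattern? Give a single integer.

4

1 → no match
2 → no match
3 → match
4 → no match
5 → match
6 → match
7 → no match
8 → no match
9 → match
Total matched: 4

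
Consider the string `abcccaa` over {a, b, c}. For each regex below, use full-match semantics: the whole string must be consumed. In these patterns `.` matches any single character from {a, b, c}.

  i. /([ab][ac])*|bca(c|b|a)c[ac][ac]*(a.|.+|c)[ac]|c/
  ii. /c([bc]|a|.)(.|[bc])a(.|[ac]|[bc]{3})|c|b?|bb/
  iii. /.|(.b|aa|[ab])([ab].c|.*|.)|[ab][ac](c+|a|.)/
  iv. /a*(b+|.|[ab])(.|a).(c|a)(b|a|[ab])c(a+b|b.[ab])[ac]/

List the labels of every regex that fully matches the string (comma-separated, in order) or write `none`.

i → no match
ii → no match
iii → match
iv → no match

iii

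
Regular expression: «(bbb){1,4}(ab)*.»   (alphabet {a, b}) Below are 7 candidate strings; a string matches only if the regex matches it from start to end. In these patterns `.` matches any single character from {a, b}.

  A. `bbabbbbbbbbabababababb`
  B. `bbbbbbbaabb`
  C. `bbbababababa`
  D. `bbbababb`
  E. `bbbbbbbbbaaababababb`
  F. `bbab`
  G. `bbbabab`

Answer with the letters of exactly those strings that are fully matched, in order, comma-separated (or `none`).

C, D

A → no match — must start with `bbb`
B → no match
C → match
D → match
E → no match
F → no match — must start with `bbb`
G → no match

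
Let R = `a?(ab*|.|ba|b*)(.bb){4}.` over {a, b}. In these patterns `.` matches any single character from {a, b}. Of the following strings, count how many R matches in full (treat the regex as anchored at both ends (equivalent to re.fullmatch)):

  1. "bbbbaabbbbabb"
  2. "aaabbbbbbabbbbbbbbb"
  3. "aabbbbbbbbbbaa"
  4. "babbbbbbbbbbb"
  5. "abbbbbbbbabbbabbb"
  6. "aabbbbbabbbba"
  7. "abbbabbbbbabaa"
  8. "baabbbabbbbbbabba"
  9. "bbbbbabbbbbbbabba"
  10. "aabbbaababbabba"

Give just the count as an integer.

0

1 → no match
2 → no match
3 → no match
4 → no match
5 → no match
6 → no match
7 → no match
8 → no match
9 → no match
10 → no match
Total matched: 0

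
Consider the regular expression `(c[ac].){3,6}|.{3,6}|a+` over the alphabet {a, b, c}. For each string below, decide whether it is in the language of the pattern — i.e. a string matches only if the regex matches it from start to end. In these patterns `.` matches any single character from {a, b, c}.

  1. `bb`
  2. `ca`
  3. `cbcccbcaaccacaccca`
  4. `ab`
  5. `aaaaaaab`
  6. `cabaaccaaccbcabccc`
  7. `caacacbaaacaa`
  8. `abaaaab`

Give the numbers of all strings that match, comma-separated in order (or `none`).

1 → no match
2 → no match
3 → no match
4 → no match
5 → no match
6 → no match
7 → no match
8 → no match

none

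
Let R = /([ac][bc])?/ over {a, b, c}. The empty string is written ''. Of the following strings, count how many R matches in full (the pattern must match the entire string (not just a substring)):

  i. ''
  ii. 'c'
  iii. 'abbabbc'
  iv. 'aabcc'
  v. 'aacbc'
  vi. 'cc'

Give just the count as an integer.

2

i → match
ii → no match
iii → no match
iv → no match
v → no match
vi → match
Total matched: 2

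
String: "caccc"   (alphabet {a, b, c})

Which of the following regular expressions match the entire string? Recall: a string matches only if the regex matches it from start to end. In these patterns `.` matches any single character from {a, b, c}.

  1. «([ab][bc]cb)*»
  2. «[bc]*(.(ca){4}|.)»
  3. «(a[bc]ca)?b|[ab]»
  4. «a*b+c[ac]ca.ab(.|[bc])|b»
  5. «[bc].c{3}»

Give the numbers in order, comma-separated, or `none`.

5

1 → no match
2 → no match
3 → no match
4 → no match
5 → match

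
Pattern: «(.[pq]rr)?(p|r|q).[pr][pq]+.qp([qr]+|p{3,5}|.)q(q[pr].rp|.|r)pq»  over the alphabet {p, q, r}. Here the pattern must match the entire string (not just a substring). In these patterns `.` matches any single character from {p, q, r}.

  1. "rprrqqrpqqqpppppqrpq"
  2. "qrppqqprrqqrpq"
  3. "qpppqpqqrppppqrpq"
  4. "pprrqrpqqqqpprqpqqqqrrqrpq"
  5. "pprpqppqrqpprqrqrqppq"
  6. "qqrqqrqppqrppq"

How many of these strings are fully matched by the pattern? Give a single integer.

1 → match
2 → match
3 → no match
4 → match
5 → no match
6 → no match
Total matched: 3

3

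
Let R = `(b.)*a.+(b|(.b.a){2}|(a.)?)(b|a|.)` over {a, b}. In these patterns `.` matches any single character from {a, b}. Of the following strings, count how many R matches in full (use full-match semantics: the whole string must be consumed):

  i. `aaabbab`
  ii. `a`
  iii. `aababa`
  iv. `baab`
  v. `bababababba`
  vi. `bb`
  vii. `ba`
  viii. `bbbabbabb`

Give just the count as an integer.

i → match
ii → no match
iii → match
iv → no match
v → no match
vi → no match
vii → no match
viii → match
Total matched: 3

3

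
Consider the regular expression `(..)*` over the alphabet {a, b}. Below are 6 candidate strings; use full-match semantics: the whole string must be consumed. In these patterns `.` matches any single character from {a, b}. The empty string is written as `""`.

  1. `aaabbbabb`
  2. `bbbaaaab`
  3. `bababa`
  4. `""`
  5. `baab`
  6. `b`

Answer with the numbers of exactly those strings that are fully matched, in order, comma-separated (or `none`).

2, 3, 4, 5

1 → no match
2 → match
3 → match
4 → match
5 → match
6 → no match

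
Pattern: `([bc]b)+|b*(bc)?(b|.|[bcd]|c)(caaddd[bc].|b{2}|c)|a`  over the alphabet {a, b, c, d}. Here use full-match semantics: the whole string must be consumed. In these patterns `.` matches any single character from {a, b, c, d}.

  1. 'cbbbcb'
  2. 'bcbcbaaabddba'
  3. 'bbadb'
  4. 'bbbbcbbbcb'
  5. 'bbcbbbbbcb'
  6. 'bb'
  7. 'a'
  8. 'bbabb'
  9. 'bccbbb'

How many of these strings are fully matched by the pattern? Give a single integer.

6

1. 'cbbbcb' → match
2 → no match
3. 'bbadb' → no match
4. 'bbbbcbbbcb' → match
5. 'bbcbbbbbcb' → match
6. 'bb' → match
7. 'a' → match
8. 'bbabb' → match
9. 'bccbbb' → no match
Total matched: 6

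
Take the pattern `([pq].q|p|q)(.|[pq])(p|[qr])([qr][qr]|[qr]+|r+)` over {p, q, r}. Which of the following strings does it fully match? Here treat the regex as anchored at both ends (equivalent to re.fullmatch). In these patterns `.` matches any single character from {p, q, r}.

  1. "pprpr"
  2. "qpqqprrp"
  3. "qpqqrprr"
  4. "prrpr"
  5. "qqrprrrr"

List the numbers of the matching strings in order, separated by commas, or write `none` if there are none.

none

1. "pprpr" → no match
2. "qpqqprrp" → no match
3. "qpqqrprr" → no match
4. "prrpr" → no match
5. "qqrprrrr" → no match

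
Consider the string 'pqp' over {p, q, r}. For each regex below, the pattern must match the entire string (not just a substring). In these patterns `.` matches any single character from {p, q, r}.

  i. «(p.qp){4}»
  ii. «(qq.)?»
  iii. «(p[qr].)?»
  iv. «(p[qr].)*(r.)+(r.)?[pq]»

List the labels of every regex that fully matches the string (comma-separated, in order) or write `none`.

i → no match
ii → no match
iii → match
iv → no match

iii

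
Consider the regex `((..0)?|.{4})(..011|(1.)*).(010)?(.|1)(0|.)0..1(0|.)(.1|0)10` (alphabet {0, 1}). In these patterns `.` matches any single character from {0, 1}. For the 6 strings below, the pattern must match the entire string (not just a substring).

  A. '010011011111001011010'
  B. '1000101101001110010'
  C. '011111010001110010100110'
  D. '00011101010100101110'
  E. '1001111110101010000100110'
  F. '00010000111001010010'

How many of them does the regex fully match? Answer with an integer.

A → no match
B → match
C → no match
D → no match
E → match
F → no match
Total matched: 2

2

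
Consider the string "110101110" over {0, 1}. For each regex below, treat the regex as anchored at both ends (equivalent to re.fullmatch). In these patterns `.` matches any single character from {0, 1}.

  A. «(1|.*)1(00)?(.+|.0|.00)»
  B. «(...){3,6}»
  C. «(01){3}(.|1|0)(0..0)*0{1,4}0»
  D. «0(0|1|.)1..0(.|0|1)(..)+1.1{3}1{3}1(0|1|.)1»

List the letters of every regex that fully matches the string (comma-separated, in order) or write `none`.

A → match
B → match
C → no match — must start with "01"
D → no match — must start with "0"

A, B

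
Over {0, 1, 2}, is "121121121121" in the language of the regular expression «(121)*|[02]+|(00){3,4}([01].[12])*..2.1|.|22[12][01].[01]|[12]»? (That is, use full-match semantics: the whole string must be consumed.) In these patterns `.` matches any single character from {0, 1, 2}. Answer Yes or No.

Yes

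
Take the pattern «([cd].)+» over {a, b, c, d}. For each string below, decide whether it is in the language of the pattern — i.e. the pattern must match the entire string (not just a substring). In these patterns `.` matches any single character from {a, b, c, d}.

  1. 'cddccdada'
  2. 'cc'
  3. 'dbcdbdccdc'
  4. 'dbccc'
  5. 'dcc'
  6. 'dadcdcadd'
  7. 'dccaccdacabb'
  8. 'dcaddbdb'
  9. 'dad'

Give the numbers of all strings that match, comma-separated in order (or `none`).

1 → no match
2 → match
3 → no match
4 → no match
5 → no match
6 → no match
7 → no match
8 → no match
9 → no match

2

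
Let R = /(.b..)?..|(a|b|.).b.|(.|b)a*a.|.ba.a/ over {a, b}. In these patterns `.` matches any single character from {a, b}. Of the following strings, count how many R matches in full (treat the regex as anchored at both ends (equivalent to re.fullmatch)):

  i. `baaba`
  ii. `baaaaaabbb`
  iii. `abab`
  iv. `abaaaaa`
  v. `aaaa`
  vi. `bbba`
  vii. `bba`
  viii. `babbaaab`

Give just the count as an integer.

i → no match
ii → no match
iii → no match
iv → no match
v → match
vi → match
vii → no match
viii → no match
Total matched: 2

2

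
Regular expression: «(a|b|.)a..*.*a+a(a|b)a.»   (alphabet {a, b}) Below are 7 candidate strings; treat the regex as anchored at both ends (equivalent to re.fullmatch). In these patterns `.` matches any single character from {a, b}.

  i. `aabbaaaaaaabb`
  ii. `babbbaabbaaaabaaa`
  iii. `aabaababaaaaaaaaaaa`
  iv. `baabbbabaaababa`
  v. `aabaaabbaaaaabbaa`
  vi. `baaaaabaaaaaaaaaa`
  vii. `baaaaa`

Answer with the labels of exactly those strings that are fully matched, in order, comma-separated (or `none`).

iii, vi

i → no match
ii → no match
iii → match
iv → no match
v → no match
vi → match
vii → no match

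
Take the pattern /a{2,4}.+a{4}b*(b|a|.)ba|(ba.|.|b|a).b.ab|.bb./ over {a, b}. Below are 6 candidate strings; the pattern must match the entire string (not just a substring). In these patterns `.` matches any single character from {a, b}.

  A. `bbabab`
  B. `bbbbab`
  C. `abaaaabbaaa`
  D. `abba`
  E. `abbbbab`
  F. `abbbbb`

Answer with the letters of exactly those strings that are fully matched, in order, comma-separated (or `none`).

B, D

A → no match
B → match
C → no match
D → match
E → no match
F → no match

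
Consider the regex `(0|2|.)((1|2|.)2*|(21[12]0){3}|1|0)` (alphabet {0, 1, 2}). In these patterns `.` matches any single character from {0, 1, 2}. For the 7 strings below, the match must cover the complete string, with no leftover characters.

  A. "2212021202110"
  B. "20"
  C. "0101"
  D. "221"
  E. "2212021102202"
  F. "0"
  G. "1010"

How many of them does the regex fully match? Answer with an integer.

2

A → match
B → match
C → no match
D → no match
E → no match
F → no match
G → no match
Total matched: 2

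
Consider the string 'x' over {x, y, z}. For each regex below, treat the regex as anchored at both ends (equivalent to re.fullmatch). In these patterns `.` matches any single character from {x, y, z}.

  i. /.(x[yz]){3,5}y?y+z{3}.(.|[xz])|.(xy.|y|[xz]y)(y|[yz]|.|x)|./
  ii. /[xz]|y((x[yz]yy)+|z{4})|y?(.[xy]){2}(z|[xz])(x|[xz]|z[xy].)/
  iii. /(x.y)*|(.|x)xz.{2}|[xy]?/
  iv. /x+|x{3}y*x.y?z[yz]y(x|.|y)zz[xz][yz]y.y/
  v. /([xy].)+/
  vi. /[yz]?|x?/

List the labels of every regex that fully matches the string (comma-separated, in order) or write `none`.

i, ii, iii, iv, vi

i → match
ii → match
iii → match
iv → match
v → no match
vi → match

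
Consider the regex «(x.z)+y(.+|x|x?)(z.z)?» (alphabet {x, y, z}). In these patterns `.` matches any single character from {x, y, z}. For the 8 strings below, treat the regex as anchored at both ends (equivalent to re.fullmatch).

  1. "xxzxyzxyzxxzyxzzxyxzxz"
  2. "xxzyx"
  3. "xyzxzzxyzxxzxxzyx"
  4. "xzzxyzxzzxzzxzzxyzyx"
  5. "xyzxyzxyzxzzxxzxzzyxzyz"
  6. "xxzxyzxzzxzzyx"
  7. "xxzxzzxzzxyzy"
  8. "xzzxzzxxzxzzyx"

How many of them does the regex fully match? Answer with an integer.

8

1 → match
2 → match
3 → match
4 → match
5 → match
6 → match
7 → match
8 → match
Total matched: 8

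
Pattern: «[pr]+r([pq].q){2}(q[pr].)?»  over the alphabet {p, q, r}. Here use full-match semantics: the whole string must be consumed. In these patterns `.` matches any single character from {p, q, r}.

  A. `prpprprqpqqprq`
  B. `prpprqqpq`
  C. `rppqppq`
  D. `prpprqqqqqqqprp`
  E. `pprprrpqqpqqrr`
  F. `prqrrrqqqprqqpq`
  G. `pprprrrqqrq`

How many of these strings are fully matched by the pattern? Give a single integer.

A → no match
B. `prpprqqpq` → no match
C. `rppqppq` → no match
D → no match
E → no match
F → no match
G. `pprprrrqqrq` → no match
Total matched: 0

0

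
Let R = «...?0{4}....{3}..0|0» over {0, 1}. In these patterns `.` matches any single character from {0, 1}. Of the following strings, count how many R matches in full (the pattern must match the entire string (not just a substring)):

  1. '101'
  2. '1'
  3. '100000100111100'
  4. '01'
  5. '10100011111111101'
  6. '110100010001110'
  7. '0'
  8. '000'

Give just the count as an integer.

2

1. '101' → no match — must end with '0'
2. '1' → no match — must end with '0'
3 → match
4. '01' → no match — must end with '0'
5 → no match — must end with '0'
6 → no match
7. '0' → match
8. '000' → no match
Total matched: 2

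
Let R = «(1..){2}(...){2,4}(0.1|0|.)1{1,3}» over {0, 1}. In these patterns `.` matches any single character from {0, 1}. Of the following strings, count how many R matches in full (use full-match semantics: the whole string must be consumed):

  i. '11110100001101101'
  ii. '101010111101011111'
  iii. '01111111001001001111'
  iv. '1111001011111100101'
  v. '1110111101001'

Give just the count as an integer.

1

i → match
ii → no match
iii → no match — must start with '1'
iv → no match
v → no match
Total matched: 1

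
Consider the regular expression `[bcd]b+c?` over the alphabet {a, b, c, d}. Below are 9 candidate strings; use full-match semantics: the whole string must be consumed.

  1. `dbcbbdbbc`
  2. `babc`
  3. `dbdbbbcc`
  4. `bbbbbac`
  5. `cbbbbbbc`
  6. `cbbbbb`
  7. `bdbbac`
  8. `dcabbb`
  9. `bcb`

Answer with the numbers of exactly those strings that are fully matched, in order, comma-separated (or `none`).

5, 6

1 → no match
2 → no match
3 → no match
4 → no match
5 → match
6 → match
7 → no match
8 → no match
9 → no match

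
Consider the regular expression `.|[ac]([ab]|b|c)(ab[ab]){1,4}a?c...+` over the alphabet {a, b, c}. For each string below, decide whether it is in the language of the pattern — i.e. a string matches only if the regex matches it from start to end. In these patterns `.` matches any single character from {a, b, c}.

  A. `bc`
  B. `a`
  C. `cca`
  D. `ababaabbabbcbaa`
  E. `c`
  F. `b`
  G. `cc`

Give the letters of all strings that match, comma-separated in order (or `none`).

B, D, E, F

A → no match
B → match
C → no match
D → match
E → match
F → match
G → no match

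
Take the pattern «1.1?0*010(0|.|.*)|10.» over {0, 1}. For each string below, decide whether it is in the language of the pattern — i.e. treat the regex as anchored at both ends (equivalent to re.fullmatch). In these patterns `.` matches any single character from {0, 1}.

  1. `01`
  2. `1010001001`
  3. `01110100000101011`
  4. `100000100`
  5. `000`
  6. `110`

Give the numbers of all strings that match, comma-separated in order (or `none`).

2, 4

1. `01` → no match
2. `1010001001` → match
3 → no match
4. `100000100` → match
5. `000` → no match
6. `110` → no match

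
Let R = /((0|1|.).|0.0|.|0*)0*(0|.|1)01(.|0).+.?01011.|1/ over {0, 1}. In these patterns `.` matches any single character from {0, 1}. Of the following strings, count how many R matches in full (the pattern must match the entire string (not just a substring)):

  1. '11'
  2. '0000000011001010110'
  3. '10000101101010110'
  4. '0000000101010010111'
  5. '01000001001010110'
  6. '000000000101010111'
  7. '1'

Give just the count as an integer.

6

1 → no match
2 → match
3 → match
4 → match
5 → match
6 → match
7 → match
Total matched: 6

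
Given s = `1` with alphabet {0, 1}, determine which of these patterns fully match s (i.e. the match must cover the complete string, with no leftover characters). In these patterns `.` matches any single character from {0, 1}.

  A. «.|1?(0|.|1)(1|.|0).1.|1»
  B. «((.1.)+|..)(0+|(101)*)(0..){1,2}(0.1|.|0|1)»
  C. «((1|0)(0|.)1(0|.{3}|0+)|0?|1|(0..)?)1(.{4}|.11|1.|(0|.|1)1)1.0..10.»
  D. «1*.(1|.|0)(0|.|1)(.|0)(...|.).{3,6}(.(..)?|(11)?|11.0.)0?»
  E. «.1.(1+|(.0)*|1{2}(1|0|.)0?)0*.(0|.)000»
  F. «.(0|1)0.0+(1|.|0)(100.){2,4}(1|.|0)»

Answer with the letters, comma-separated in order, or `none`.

A

A → match
B → no match
C → no match
D → no match
E → no match — must end with `000`
F → no match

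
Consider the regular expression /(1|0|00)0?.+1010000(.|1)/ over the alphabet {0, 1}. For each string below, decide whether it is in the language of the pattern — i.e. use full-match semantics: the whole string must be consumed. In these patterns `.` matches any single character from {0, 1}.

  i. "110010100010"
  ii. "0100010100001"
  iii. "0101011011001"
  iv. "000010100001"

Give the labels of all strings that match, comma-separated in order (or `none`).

i → no match
ii → match
iii → no match
iv → match

ii, iv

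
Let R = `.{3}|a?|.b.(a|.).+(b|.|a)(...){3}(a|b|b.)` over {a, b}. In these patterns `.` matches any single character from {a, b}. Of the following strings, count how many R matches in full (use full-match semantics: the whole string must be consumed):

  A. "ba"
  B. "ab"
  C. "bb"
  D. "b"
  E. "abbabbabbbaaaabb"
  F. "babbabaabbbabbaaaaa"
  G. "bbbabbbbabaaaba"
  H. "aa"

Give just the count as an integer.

A → no match
B → no match
C → no match
D → no match
E → match
F → no match
G → no match
H → no match
Total matched: 1

1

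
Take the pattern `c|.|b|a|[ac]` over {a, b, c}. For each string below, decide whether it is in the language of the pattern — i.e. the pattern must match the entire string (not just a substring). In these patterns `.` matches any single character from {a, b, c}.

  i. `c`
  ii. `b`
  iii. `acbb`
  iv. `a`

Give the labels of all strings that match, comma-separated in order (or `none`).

i, ii, iv

i → match
ii → match
iii → no match
iv → match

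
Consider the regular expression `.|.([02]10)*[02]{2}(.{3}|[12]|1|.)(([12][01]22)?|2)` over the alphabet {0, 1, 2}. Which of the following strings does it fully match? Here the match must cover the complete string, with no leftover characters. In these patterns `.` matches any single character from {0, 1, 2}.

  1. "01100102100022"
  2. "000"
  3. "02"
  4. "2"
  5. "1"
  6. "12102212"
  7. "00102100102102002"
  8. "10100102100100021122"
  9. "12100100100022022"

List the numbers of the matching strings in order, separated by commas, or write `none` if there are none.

4, 5, 6, 7, 8, 9

1 → no match
2 → no match
3 → no match
4 → match
5 → match
6 → match
7 → match
8 → match
9 → match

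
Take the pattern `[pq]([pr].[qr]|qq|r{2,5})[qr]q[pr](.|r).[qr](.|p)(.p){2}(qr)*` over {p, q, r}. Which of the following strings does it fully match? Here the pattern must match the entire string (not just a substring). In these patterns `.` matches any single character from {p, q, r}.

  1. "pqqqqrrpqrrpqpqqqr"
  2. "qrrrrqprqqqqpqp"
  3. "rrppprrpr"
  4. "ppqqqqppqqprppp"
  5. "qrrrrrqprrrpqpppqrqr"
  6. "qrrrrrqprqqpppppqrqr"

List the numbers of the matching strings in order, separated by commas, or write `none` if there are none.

1 → no match
2 → match
3 → no match
4 → match
5 → match
6 → match

2, 4, 5, 6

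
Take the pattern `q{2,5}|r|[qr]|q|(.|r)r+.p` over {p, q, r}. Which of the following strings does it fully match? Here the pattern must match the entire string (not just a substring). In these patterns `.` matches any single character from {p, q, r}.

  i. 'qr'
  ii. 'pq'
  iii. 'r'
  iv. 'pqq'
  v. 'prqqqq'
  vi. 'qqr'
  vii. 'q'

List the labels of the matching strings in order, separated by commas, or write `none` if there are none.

i → no match
ii → no match
iii → match
iv → no match
v → no match
vi → no match
vii → match

iii, vii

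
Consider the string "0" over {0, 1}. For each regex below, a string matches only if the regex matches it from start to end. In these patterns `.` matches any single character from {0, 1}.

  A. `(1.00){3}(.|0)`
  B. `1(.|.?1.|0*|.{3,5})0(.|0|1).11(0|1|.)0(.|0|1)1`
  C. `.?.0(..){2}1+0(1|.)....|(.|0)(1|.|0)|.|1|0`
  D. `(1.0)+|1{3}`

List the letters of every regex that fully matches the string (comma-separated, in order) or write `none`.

A → no match — must start with "1"
B → no match — must start with "1"
C → match
D → no match — must start with "1"

C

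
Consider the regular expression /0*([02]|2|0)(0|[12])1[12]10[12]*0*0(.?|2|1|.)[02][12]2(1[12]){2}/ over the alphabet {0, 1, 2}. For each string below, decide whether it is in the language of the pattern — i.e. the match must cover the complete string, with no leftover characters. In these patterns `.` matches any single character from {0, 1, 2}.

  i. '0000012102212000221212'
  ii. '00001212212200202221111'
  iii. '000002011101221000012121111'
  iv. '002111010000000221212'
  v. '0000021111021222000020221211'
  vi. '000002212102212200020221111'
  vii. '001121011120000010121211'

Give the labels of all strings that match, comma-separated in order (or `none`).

i, iii, iv, v, vi, vii

i → match
ii → no match
iii → match
iv → match
v → match
vi → match
vii → match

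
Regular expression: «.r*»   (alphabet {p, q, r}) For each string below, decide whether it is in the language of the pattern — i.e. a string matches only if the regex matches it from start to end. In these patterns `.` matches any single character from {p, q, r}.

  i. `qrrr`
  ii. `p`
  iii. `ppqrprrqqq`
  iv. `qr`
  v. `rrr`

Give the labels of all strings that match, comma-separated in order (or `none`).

i → match
ii → match
iii → no match
iv → match
v → match

i, ii, iv, v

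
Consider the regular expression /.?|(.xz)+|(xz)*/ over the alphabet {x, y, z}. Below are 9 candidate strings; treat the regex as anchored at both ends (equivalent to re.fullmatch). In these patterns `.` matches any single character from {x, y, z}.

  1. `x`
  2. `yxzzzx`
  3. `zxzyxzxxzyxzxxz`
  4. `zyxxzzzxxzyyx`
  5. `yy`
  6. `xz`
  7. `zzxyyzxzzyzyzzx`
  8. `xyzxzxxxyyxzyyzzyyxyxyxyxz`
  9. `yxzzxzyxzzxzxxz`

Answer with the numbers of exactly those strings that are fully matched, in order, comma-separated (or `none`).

1 → match
2 → no match
3 → match
4 → no match
5 → no match
6 → match
7 → no match
8 → no match
9 → match

1, 3, 6, 9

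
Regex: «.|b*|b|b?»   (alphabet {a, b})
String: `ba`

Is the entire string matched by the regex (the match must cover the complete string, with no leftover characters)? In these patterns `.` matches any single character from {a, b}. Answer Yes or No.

No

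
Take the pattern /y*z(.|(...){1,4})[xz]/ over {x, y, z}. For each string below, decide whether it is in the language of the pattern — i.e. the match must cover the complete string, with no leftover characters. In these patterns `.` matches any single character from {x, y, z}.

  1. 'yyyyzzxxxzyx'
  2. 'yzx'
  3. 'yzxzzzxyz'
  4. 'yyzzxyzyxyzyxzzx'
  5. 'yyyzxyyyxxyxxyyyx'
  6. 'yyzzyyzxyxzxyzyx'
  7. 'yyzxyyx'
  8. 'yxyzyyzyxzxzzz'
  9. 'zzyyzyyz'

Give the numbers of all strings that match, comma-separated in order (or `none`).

1 → match
2 → no match
3 → match
4 → match
5 → match
6 → match
7 → match
8 → no match
9 → match

1, 3, 4, 5, 6, 7, 9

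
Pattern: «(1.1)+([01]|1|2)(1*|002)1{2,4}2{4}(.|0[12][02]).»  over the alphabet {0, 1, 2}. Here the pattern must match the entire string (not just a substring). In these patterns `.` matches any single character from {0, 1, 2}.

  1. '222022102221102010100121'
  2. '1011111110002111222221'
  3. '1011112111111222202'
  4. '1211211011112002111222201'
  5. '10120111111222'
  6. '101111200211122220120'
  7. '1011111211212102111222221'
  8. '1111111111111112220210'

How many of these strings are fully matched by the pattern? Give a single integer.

4

1 → no match — must start with '1'
2 → match
3 → match
4 → match
5 → no match
6 → match
7 → no match
8 → no match
Total matched: 4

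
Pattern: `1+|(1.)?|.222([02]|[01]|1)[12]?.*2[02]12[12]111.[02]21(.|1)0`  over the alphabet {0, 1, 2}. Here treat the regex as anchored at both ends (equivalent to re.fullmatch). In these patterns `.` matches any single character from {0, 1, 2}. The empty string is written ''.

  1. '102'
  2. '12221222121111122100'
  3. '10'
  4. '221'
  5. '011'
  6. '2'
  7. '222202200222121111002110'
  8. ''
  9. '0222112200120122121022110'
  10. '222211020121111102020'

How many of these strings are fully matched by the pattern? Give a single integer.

1 → no match
2 → match
3 → match
4 → no match
5 → no match
6 → no match
7 → match
8 → match
9 → no match
10 → no match
Total matched: 4

4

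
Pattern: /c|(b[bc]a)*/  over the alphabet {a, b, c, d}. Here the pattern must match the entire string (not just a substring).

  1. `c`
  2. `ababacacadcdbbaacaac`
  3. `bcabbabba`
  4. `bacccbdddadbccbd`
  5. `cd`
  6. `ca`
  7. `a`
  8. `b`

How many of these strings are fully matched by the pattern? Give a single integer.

1. `c` → match
2 → no match
3. `bcabbabba` → match
4 → no match
5. `cd` → no match
6. `ca` → no match
7. `a` → no match
8. `b` → no match
Total matched: 2

2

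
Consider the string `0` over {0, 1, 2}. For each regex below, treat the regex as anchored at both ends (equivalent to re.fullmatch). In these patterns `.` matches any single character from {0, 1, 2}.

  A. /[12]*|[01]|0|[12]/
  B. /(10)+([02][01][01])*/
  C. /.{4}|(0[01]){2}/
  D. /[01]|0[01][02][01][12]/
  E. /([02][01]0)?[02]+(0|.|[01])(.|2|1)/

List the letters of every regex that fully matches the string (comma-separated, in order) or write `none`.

A → match
B → no match — must start with `10`
C → no match
D → match
E → no match

A, D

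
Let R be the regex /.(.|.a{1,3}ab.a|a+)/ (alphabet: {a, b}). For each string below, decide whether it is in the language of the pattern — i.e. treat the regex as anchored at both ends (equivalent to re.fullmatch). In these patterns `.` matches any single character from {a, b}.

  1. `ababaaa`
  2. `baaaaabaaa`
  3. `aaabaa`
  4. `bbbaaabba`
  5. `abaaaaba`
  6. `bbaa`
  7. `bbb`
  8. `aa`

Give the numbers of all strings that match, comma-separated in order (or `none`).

8

1. `ababaaa` → no match
2. `baaaaabaaa` → no match
3. `aaabaa` → no match
4. `bbbaaabba` → no match
5. `abaaaaba` → no match
6. `bbaa` → no match
7. `bbb` → no match
8. `aa` → match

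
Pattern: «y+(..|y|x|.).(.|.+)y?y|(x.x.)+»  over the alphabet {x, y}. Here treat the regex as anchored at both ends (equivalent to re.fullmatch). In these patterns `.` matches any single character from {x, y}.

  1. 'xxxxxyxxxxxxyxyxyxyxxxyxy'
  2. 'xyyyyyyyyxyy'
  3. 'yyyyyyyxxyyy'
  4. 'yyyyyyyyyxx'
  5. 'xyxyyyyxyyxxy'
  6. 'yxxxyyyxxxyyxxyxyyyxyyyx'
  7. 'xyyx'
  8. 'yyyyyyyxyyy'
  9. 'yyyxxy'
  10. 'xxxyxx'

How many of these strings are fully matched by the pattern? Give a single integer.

1 → no match
2 → no match
3 → match
4 → no match
5 → no match
6 → no match
7 → no match
8 → match
9 → match
10 → no match
Total matched: 3

3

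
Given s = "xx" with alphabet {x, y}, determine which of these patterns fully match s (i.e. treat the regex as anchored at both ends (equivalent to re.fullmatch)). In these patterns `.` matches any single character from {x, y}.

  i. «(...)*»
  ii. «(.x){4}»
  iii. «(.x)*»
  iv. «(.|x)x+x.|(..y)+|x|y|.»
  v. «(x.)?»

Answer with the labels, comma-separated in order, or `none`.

i → no match
ii → no match
iii → match
iv → no match
v → match

iii, v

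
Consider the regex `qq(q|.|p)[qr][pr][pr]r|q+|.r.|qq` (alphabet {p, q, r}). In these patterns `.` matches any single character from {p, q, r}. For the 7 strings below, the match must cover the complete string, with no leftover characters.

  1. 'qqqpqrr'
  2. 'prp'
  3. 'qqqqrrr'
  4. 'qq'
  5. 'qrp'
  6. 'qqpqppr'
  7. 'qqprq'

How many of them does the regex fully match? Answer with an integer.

5

1 → no match
2 → match
3 → match
4 → match
5 → match
6 → match
7 → no match
Total matched: 5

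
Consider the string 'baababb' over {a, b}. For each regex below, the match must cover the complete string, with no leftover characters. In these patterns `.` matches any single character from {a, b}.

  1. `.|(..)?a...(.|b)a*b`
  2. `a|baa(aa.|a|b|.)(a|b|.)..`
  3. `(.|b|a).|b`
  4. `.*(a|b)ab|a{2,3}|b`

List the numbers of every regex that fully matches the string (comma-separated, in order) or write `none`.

1 → no match
2 → match
3 → no match
4 → no match

2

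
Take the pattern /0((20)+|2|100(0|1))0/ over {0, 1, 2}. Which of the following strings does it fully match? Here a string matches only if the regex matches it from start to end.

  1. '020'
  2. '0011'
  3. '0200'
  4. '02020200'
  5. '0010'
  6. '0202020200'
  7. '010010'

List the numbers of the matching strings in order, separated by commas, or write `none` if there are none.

1 → match
2 → no match — must end with '0'
3 → match
4 → match
5 → no match
6 → match
7 → match

1, 3, 4, 6, 7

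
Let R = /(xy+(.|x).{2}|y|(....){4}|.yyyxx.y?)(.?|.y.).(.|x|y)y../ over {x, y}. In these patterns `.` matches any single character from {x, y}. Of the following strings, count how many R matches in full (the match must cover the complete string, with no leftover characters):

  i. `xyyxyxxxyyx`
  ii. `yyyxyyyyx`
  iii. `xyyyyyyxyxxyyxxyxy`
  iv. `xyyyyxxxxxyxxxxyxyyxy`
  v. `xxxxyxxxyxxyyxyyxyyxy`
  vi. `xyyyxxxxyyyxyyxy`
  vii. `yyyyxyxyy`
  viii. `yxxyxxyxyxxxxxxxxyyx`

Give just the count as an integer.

i → match
ii → match
iii → match
iv → match
v → match
vi → no match
vii → no match
viii → no match
Total matched: 5

5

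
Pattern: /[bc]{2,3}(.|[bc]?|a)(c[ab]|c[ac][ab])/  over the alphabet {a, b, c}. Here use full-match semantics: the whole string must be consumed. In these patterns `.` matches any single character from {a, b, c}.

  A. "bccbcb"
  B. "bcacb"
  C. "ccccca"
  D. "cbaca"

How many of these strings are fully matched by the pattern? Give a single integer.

A → match
B → match
C → match
D → match
Total matched: 4

4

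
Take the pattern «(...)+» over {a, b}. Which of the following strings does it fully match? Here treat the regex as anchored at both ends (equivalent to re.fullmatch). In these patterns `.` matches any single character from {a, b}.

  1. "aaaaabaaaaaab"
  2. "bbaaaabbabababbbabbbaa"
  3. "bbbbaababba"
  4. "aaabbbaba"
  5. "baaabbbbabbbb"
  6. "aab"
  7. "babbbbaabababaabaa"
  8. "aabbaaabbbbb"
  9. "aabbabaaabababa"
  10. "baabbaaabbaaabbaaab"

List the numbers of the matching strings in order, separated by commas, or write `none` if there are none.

1 → no match
2 → no match
3. "bbbbaababba" → no match
4. "aaabbbaba" → match
5 → no match
6. "aab" → match
7 → match
8. "aabbaaabbbbb" → match
9 → match
10 → no match

4, 6, 7, 8, 9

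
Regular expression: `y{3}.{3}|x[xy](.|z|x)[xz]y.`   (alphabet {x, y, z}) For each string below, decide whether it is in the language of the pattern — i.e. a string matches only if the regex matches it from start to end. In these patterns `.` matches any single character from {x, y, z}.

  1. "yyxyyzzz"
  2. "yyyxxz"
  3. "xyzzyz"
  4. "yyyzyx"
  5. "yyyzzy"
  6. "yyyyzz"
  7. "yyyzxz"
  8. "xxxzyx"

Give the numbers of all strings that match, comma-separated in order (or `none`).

2, 3, 4, 5, 6, 7, 8

1. "yyxyyzzz" → no match
2. "yyyxxz" → match
3. "xyzzyz" → match
4. "yyyzyx" → match
5. "yyyzzy" → match
6. "yyyyzz" → match
7. "yyyzxz" → match
8. "xxxzyx" → match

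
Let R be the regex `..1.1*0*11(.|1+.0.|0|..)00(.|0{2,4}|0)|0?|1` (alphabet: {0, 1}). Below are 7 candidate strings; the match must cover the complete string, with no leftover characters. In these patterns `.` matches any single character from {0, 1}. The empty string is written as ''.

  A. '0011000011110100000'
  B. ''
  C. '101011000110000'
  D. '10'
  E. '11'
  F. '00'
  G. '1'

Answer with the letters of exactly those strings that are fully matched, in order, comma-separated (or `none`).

A, B, C, G

A → match
B → match
C → match
D → no match
E → no match
F → no match
G → match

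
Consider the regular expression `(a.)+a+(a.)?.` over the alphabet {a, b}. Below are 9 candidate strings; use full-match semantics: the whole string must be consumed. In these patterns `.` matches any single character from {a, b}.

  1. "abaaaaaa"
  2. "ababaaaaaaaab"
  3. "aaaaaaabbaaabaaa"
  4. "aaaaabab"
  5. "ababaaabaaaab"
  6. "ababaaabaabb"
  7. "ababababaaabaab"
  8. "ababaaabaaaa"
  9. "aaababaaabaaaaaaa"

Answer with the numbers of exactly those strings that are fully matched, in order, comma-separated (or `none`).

1, 2, 4, 5, 6, 7, 8, 9

1 → match
2 → match
3 → no match
4 → match
5 → match
6 → match
7 → match
8 → match
9 → match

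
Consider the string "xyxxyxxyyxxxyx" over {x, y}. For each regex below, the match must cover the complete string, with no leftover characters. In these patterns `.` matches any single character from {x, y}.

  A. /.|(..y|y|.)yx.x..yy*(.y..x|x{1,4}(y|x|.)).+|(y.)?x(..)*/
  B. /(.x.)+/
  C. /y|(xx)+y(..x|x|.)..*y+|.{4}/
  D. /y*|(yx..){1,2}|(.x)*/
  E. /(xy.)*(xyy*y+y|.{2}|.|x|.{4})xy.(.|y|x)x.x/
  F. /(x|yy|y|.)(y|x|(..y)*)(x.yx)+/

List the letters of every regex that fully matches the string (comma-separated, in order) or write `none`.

F

A → no match
B → no match
C → no match
D → no match
E → no match
F → match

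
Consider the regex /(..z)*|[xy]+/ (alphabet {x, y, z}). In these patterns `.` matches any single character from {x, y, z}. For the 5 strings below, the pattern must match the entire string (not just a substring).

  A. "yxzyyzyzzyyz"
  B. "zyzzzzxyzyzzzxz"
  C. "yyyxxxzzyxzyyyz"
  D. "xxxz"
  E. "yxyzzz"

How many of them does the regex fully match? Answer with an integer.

2

A. "yxzyyzyzzyyz" → match
B → match
C → no match
D. "xxxz" → no match
E. "yxyzzz" → no match
Total matched: 2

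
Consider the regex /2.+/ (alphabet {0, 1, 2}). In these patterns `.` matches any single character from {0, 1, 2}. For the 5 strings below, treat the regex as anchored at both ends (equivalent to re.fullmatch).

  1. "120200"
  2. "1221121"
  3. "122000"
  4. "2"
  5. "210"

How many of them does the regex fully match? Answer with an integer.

1

1 → no match — must start with "2"
2 → no match — must start with "2"
3 → no match — must start with "2"
4 → no match
5 → match
Total matched: 1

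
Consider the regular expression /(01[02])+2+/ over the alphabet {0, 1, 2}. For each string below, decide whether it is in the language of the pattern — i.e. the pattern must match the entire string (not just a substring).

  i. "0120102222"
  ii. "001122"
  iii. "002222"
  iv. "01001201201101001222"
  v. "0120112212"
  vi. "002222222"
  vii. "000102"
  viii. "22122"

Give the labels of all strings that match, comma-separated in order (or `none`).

i

i → match
ii → no match — must start with "01"
iii → no match — must start with "01"
iv → no match
v → no match
vi → no match — must start with "01"
vii → no match — must start with "01"
viii → no match — must start with "01"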